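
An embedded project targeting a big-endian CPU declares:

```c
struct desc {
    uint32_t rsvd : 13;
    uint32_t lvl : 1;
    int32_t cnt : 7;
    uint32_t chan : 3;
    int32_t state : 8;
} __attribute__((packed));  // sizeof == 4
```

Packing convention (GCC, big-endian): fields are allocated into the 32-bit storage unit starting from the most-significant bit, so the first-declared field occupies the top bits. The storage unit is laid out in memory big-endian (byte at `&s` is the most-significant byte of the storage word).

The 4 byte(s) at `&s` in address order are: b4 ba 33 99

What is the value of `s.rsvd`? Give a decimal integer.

5783

[0]=0xb4 [1]=0xba [2]=0x33 [3]=0x99 (big-endian) → word 0xb4ba3399
rsvd:13 @ bit 19 → (0xb4ba3399>>19)&0x1fff = 0x1697  ←
lvl:1 @ bit 18 → (0xb4ba3399>>18)&0x1 = 0x0
cnt:7 @ bit 11 → (0xb4ba3399>>11)&0x7f = 0x46
chan:3 @ bit 8 → (0xb4ba3399>>8)&0x7 = 0x3
state:8 @ bit 0 → (0xb4ba3399>>0)&0xff = 0x99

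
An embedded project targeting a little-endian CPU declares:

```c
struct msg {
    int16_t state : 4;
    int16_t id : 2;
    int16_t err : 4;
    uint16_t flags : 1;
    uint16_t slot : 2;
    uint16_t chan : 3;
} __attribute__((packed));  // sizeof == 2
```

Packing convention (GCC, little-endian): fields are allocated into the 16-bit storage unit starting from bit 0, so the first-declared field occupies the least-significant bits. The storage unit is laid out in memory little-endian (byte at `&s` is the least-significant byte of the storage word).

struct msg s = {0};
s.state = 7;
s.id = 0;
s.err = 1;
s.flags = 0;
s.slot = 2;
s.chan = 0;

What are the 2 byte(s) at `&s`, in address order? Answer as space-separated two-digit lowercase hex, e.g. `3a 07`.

state:4 = 7 → 0x7 << 0 → word 0x0007
id:2 = 0 → 0x0 << 4 → word 0x0007
err:4 = 1 → 0x1 << 6 → word 0x0047
flags:1 = 0 → 0x0 << 10 → word 0x0047
slot:2 = 2 → 0x2 << 11 → word 0x1047
chan:3 = 0 → 0x0 << 13 → word 0x1047
word = 0x1047 → little-endian bytes:
  [0]=0x47  [1]=0x10

47 10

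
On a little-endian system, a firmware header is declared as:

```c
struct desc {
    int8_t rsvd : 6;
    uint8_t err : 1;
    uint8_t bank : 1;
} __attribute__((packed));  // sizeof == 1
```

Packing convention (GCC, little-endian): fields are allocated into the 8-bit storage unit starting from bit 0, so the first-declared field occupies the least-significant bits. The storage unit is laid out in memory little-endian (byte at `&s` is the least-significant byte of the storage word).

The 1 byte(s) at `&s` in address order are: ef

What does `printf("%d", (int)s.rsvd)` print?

-17

[0]=0xef (little-endian) → word 0xef
rsvd:6 @ bit 0 → (0xef>>0)&0x3f = 0x2f  ←
err:1 @ bit 6 → (0xef>>6)&0x1 = 0x1
bank:1 @ bit 7 → (0xef>>7)&0x1 = 0x1
rsvd signed 6b, MSB=1: 47 - 64 = -17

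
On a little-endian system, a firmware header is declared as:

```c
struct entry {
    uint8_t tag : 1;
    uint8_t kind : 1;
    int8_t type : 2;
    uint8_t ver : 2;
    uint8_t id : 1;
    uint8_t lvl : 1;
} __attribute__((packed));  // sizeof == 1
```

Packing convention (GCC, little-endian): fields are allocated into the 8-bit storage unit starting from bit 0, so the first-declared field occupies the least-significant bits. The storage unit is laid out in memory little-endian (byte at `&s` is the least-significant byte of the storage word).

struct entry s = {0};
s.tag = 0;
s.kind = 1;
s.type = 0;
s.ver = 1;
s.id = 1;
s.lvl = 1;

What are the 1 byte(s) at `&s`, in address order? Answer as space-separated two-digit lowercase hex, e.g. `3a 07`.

tag:1 = 0 → 0x0 << 0 → word 0x00
kind:1 = 1 → 0x1 << 1 → word 0x02
type:2 = 0 → 0x0 << 2 → word 0x02
ver:2 = 1 → 0x1 << 4 → word 0x12
id:1 = 1 → 0x1 << 6 → word 0x52
lvl:1 = 1 → 0x1 << 7 → word 0xd2
word = 0xd2 → little-endian bytes:
  [0]=0xd2

d2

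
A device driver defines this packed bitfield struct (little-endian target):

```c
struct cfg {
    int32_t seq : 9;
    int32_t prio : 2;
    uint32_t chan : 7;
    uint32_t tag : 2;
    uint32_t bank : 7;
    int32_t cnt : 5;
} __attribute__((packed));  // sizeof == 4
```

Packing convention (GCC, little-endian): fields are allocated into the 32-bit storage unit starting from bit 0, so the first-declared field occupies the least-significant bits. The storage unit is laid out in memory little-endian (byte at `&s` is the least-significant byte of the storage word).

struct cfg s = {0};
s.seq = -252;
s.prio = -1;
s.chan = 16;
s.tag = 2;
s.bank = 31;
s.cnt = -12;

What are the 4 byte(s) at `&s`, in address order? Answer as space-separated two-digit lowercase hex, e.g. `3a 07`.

04 87 f8 a1

seq:9 = -252 → 0x104 << 0 → word 0x00000104
prio:2 = -1 → 0x3 << 9 → word 0x00000704
chan:7 = 16 → 0x10 << 11 → word 0x00008704
tag:2 = 2 → 0x2 << 18 → word 0x00088704
bank:7 = 31 → 0x1f << 20 → word 0x01f88704
cnt:5 = -12 → 0x14 << 27 → word 0xa1f88704
word = 0xa1f88704 → little-endian bytes:
  [0]=0x04  [1]=0x87  [2]=0xf8  [3]=0xa1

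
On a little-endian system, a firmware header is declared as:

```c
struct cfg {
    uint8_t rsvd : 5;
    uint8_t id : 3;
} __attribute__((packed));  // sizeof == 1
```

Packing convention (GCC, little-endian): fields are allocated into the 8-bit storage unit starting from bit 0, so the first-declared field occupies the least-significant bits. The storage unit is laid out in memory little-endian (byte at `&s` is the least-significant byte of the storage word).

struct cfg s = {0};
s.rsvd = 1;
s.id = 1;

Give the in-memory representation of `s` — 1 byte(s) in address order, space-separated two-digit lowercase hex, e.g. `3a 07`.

21

rsvd:5 = 1 → 0x1 << 0 → word 0x01
id:3 = 1 → 0x1 << 5 → word 0x21
word = 0x21 → little-endian bytes:
  [0]=0x21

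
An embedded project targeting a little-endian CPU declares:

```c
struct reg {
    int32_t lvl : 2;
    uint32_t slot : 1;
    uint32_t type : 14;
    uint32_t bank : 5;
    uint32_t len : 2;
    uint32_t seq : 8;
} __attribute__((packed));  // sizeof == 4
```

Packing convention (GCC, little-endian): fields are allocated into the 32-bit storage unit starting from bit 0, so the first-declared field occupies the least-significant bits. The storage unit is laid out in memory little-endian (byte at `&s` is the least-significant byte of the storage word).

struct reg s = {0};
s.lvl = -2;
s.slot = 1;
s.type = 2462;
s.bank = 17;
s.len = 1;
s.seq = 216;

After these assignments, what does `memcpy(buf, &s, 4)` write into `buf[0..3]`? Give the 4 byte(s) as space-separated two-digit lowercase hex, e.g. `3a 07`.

lvl (2b) val=-2 bits=0x2 at bit 0: 0x00000002
slot (1b) val=1 bits=0x1 at bit 2: 0x00000006
type (14b) val=2462 bits=0x99e at bit 3: 0x00004cf6
bank (5b) val=17 bits=0x11 at bit 17: 0x00224cf6
len (2b) val=1 bits=0x1 at bit 22: 0x00624cf6
seq (8b) val=216 bits=0xd8 at bit 24: 0xd8624cf6
word = 0xd8624cf6 → little-endian bytes:
  [0]=0xf6  [1]=0x4c  [2]=0x62  [3]=0xd8

f6 4c 62 d8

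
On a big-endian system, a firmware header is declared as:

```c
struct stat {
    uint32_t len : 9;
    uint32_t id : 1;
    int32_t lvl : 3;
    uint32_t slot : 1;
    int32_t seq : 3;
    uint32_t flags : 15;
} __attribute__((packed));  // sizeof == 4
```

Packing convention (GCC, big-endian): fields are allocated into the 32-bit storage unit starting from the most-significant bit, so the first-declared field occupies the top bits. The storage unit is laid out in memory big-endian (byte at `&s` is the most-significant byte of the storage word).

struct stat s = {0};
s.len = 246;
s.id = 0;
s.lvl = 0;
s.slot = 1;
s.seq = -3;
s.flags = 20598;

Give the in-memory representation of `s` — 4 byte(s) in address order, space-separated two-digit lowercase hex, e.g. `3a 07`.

7b 06 d0 76

len (9b) val=246 bits=0xf6 at bit 23: 0x7b000000
id (1b) val=0 bits=0x0 at bit 22: 0x7b000000
lvl (3b) val=0 bits=0x0 at bit 19: 0x7b000000
slot (1b) val=1 bits=0x1 at bit 18: 0x7b040000
seq (3b) val=-3 bits=0x5 at bit 15: 0x7b068000
flags (15b) val=20598 bits=0x5076 at bit 0: 0x7b06d076
word = 0x7b06d076 → big-endian bytes:
  [0]=0x7b  [1]=0x06  [2]=0xd0  [3]=0x76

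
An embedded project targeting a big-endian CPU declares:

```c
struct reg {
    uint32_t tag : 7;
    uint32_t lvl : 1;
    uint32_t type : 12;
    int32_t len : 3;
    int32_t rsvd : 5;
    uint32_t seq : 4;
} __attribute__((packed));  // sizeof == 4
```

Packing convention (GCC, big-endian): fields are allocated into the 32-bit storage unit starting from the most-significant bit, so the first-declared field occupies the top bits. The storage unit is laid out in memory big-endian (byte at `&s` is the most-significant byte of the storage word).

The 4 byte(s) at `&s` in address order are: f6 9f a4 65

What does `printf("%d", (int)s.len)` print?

[0]=0xf6 [1]=0x9f [2]=0xa4 [3]=0x65 (big-endian) → word 0xf69fa465
tag [25+:7] = (word>>25) & 0x7f = 123
lvl [24+:1] = (word>>24) & 0x1 = 0
type [12+:12] = (word>>12) & 0xfff = 2554
len [9+:3] = (word>>9) & 0x7 = 2  ←
rsvd [4+:5] = (word>>4) & 0x1f = 6
seq [0+:4] = (word>>0) & 0xf = 5
len signed 3b, MSB=0: value = 2

2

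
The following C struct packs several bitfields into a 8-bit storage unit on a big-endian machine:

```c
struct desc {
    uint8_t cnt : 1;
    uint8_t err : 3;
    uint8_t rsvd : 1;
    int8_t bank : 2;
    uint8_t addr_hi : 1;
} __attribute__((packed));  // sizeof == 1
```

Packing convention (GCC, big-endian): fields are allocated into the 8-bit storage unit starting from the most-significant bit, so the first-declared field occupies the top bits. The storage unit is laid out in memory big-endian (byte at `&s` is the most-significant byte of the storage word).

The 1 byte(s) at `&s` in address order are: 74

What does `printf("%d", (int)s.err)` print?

[0]=0x74 (big-endian) → word 0x74
cnt [7+:1] = (word>>7) & 0x1 = 0
err [4+:3] = (word>>4) & 0x7 = 7  ←
rsvd [3+:1] = (word>>3) & 0x1 = 0
bank [1+:2] = (word>>1) & 0x3 = 2
addr_hi [0+:1] = (word>>0) & 0x1 = 0

7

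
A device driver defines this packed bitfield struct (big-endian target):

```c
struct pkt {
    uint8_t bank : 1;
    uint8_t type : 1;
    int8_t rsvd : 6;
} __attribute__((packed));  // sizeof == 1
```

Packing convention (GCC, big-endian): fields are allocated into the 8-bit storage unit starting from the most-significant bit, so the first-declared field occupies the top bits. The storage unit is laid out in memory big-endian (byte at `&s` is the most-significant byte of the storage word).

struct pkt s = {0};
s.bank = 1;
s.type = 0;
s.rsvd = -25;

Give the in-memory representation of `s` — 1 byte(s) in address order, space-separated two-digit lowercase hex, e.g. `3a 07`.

a7

[7+:1] bank=1 & 0x1 = 0x1; word=0x80
[6+:1] type=0 & 0x1 = 0x0; word=0x80
[0+:6] rsvd=-25 & 0x3f = 0x27; word=0xa7
word = 0xa7 → big-endian bytes:
  [0]=0xa7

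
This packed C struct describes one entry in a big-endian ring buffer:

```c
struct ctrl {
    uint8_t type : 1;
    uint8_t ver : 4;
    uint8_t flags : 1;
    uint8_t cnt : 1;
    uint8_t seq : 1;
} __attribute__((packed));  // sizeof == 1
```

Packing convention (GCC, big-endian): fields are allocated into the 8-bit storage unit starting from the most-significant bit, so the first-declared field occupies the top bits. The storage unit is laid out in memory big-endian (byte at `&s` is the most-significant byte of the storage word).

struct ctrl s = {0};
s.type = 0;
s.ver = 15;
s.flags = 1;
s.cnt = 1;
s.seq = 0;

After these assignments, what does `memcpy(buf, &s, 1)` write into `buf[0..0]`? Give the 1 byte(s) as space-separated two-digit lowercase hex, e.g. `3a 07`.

7e

[7+:1] type=0 & 0x1 = 0x0; word=0x00
[3+:4] ver=15 & 0xf = 0xf; word=0x78
[2+:1] flags=1 & 0x1 = 0x1; word=0x7c
[1+:1] cnt=1 & 0x1 = 0x1; word=0x7e
[0+:1] seq=0 & 0x1 = 0x0; word=0x7e
word = 0x7e → big-endian bytes:
  [0]=0x7e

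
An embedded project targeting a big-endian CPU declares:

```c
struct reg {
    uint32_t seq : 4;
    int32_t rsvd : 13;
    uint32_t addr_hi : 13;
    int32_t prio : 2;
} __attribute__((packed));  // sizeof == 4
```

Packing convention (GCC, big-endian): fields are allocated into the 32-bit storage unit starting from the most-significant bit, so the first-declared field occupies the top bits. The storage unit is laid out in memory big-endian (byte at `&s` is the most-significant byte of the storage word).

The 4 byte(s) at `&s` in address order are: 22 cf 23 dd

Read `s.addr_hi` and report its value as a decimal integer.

[0]=0x22 [1]=0xcf [2]=0x23 [3]=0xdd (big-endian) → word 0x22cf23dd
seq:4 @ bit 28 → (0x22cf23dd>>28)&0xf = 0x2
rsvd:13 @ bit 15 → (0x22cf23dd>>15)&0x1fff = 0x59e
addr_hi:13 @ bit 2 → (0x22cf23dd>>2)&0x1fff = 0x8f7  ←
prio:2 @ bit 0 → (0x22cf23dd>>0)&0x3 = 0x1

2295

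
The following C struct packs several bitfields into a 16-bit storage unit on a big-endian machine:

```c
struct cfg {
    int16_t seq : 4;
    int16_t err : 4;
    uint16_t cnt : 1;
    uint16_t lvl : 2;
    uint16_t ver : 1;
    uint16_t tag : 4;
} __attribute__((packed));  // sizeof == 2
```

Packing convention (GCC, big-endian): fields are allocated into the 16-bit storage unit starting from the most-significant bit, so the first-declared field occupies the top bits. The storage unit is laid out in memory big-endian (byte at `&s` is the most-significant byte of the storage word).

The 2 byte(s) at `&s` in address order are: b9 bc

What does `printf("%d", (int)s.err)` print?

-7

[0]=0xb9 [1]=0xbc (big-endian) → word 0xb9bc
seq [12+:4] = (word>>12) & 0xf = 11
err [8+:4] = (word>>8) & 0xf = 9  ←
cnt [7+:1] = (word>>7) & 0x1 = 1
lvl [5+:2] = (word>>5) & 0x3 = 1
ver [4+:1] = (word>>4) & 0x1 = 1
tag [0+:4] = (word>>0) & 0xf = 12
err signed 4b, MSB=1: 9 - 16 = -7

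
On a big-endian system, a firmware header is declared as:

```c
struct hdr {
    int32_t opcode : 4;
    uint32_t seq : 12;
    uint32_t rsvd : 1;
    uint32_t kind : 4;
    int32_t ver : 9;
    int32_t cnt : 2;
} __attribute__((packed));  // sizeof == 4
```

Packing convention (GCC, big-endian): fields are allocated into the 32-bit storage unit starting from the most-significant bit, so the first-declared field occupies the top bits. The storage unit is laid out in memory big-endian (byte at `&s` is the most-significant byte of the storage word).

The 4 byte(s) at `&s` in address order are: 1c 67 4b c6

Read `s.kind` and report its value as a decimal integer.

[0]=0x1c [1]=0x67 [2]=0x4b [3]=0xc6 (big-endian) → word 0x1c674bc6
opcode:4 @ bit 28 → (0x1c674bc6>>28)&0xf = 0x1
seq:12 @ bit 16 → (0x1c674bc6>>16)&0xfff = 0xc67
rsvd:1 @ bit 15 → (0x1c674bc6>>15)&0x1 = 0x0
kind:4 @ bit 11 → (0x1c674bc6>>11)&0xf = 0x9  ←
ver:9 @ bit 2 → (0x1c674bc6>>2)&0x1ff = 0xf1
cnt:2 @ bit 0 → (0x1c674bc6>>0)&0x3 = 0x2

9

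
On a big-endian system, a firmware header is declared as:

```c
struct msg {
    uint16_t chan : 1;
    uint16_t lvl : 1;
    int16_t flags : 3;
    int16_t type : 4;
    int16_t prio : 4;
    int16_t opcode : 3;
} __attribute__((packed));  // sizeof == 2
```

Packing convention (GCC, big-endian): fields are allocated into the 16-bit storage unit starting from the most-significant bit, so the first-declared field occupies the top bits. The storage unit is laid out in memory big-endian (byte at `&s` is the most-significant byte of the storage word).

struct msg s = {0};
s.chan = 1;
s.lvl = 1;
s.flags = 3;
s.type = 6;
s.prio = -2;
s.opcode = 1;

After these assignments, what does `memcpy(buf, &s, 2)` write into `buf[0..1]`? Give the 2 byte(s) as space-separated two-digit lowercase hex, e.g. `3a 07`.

[15+:1] chan=1 & 0x1 = 0x1; word=0x8000
[14+:1] lvl=1 & 0x1 = 0x1; word=0xc000
[11+:3] flags=3 & 0x7 = 0x3; word=0xd800
[7+:4] type=6 & 0xf = 0x6; word=0xdb00
[3+:4] prio=-2 & 0xf = 0xe; word=0xdb70
[0+:3] opcode=1 & 0x7 = 0x1; word=0xdb71
word = 0xdb71 → big-endian bytes:
  [0]=0xdb  [1]=0x71

db 71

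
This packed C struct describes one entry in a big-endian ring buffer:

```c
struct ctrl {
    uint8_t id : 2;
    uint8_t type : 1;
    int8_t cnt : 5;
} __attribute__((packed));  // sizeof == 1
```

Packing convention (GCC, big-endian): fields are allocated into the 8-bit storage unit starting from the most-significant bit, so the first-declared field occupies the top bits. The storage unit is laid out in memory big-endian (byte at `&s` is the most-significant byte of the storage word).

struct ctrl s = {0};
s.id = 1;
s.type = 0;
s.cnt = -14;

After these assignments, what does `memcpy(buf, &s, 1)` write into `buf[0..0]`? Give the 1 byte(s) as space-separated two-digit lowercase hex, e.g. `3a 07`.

52

id (2b) val=1 bits=0x1 at bit 6: 0x40
type (1b) val=0 bits=0x0 at bit 5: 0x40
cnt (5b) val=-14 bits=0x12 at bit 0: 0x52
word = 0x52 → big-endian bytes:
  [0]=0x52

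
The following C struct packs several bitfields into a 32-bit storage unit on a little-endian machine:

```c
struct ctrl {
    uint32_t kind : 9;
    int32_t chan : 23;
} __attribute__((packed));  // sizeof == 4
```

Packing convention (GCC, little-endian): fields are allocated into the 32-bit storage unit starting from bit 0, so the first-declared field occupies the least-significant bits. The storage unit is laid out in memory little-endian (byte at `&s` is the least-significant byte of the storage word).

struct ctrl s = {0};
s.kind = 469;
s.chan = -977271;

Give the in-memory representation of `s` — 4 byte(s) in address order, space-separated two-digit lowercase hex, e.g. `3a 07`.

[0+:9] kind=469 & 0x1ff = 0x1d5; word=0x000001d5
[9+:23] chan=-977271 & 0x7fffff = 0x711689; word=0xe22d13d5
word = 0xe22d13d5 → little-endian bytes:
  [0]=0xd5  [1]=0x13  [2]=0x2d  [3]=0xe2

d5 13 2d e2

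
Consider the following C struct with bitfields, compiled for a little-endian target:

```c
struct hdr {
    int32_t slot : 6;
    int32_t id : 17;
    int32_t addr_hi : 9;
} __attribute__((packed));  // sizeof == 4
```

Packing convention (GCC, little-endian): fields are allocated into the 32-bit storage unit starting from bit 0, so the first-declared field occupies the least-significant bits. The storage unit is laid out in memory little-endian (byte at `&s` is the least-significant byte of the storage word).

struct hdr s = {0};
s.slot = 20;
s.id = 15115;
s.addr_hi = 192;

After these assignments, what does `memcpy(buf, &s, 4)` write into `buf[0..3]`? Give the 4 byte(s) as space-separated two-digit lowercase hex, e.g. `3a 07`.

d4 c2 0e 60

slot:6 = 20 → 0x14 << 0 → word 0x00000014
id:17 = 15115 → 0x3b0b << 6 → word 0x000ec2d4
addr_hi:9 = 192 → 0xc0 << 23 → word 0x600ec2d4
word = 0x600ec2d4 → little-endian bytes:
  [0]=0xd4  [1]=0xc2  [2]=0x0e  [3]=0x60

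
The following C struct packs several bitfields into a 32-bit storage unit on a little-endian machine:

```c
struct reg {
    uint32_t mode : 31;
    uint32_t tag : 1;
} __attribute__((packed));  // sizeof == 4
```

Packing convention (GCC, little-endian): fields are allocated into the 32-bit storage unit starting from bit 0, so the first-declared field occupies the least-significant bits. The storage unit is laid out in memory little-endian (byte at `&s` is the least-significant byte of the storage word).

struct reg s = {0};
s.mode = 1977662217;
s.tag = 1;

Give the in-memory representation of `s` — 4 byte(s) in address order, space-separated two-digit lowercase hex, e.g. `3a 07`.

09 bb e0 f5

[0+:31] mode=1977662217 & 0x7fffffff = 0x75e0bb09; word=0x75e0bb09
[31+:1] tag=1 & 0x1 = 0x1; word=0xf5e0bb09
word = 0xf5e0bb09 → little-endian bytes:
  [0]=0x09  [1]=0xbb  [2]=0xe0  [3]=0xf5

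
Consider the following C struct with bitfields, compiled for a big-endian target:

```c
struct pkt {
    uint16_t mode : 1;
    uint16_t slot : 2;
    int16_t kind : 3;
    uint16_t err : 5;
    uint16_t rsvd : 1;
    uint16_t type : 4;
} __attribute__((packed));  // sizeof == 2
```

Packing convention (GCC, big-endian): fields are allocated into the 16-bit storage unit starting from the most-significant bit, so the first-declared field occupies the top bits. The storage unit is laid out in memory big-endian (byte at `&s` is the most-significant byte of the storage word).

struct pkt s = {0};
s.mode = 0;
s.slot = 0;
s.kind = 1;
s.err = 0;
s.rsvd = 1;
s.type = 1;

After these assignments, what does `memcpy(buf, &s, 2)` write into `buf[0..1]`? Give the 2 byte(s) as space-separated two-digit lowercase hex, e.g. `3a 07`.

mode:1 = 0 → 0x0 << 15 → word 0x0000
slot:2 = 0 → 0x0 << 13 → word 0x0000
kind:3 = 1 → 0x1 << 10 → word 0x0400
err:5 = 0 → 0x0 << 5 → word 0x0400
rsvd:1 = 1 → 0x1 << 4 → word 0x0410
type:4 = 1 → 0x1 << 0 → word 0x0411
word = 0x0411 → big-endian bytes:
  [0]=0x04  [1]=0x11

04 11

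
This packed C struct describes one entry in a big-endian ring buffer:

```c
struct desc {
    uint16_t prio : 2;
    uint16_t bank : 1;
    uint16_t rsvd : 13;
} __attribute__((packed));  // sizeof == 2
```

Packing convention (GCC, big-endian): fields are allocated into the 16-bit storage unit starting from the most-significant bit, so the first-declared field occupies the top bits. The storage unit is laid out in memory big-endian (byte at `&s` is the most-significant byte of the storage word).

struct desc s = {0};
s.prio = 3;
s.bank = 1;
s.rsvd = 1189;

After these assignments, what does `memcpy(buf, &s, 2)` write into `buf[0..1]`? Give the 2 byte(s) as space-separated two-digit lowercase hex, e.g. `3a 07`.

prio (2b) val=3 bits=0x3 at bit 14: 0xc000
bank (1b) val=1 bits=0x1 at bit 13: 0xe000
rsvd (13b) val=1189 bits=0x4a5 at bit 0: 0xe4a5
word = 0xe4a5 → big-endian bytes:
  [0]=0xe4  [1]=0xa5

e4 a5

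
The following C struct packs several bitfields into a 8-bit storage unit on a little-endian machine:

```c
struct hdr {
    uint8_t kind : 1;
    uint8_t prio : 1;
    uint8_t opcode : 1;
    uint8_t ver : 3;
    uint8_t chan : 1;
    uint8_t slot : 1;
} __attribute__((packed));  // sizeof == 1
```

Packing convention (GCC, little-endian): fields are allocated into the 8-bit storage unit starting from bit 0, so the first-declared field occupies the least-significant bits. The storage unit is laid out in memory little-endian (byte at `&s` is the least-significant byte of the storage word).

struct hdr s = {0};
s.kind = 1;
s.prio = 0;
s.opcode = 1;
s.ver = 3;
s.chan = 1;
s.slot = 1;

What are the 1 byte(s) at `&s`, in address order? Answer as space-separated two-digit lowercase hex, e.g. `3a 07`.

dd

kind:1 = 1 → 0x1 << 0 → word 0x01
prio:1 = 0 → 0x0 << 1 → word 0x01
opcode:1 = 1 → 0x1 << 2 → word 0x05
ver:3 = 3 → 0x3 << 3 → word 0x1d
chan:1 = 1 → 0x1 << 6 → word 0x5d
slot:1 = 1 → 0x1 << 7 → word 0xdd
word = 0xdd → little-endian bytes:
  [0]=0xdd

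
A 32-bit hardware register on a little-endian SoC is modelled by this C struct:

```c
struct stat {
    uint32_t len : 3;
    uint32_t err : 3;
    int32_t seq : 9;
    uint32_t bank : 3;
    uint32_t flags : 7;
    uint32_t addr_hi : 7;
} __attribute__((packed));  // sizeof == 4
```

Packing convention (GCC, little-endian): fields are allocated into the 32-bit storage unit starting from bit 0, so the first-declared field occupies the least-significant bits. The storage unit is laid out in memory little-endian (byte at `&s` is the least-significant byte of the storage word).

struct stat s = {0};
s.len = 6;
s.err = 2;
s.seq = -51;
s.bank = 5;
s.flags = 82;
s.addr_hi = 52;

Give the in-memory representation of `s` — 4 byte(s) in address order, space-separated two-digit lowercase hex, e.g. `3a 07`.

len (3b) val=6 bits=0x6 at bit 0: 0x00000006
err (3b) val=2 bits=0x2 at bit 3: 0x00000016
seq (9b) val=-51 bits=0x1cd at bit 6: 0x00007356
bank (3b) val=5 bits=0x5 at bit 15: 0x0002f356
flags (7b) val=82 bits=0x52 at bit 18: 0x014af356
addr_hi (7b) val=52 bits=0x34 at bit 25: 0x694af356
word = 0x694af356 → little-endian bytes:
  [0]=0x56  [1]=0xf3  [2]=0x4a  [3]=0x69

56 f3 4a 69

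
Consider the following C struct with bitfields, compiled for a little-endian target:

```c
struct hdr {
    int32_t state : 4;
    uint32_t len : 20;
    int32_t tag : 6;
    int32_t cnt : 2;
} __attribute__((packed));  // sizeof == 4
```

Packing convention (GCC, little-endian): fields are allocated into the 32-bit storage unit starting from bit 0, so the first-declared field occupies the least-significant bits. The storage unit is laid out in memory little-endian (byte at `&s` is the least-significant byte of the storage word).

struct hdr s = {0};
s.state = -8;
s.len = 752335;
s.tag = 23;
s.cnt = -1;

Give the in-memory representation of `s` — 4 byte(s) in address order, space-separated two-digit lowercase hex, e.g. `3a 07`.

[0+:4] state=-8 & 0xf = 0x8; word=0x00000008
[4+:20] len=752335 & 0xfffff = 0xb7acf; word=0x00b7acf8
[24+:6] tag=23 & 0x3f = 0x17; word=0x17b7acf8
[30+:2] cnt=-1 & 0x3 = 0x3; word=0xd7b7acf8
word = 0xd7b7acf8 → little-endian bytes:
  [0]=0xf8  [1]=0xac  [2]=0xb7  [3]=0xd7

f8 ac b7 d7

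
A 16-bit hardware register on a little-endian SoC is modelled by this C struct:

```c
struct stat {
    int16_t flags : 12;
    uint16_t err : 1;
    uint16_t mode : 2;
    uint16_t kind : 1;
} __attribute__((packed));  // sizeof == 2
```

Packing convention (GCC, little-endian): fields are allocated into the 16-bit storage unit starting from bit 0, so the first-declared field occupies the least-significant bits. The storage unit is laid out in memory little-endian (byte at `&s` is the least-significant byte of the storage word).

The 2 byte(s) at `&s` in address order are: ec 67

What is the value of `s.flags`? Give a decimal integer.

2028

[0]=0xec [1]=0x67 (little-endian) → word 0x67ec
flags [0+:12] = (word>>0) & 0xfff = 2028  ←
err [12+:1] = (word>>12) & 0x1 = 0
mode [13+:2] = (word>>13) & 0x3 = 3
kind [15+:1] = (word>>15) & 0x1 = 0
flags signed 12b, MSB=0: value = 2028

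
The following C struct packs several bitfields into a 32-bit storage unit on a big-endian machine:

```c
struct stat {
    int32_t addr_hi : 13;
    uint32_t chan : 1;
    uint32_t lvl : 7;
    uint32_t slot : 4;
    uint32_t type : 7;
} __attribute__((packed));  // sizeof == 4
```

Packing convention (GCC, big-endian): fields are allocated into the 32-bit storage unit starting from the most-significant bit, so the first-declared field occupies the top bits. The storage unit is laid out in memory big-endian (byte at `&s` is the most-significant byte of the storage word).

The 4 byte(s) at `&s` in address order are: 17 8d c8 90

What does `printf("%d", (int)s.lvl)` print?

[0]=0x17 [1]=0x8d [2]=0xc8 [3]=0x90 (big-endian) → word 0x178dc890
addr_hi:13 @ bit 19 → (0x178dc890>>19)&0x1fff = 0x2f1
chan:1 @ bit 18 → (0x178dc890>>18)&0x1 = 0x1
lvl:7 @ bit 11 → (0x178dc890>>11)&0x7f = 0x39  ←
slot:4 @ bit 7 → (0x178dc890>>7)&0xf = 0x1
type:7 @ bit 0 → (0x178dc890>>0)&0x7f = 0x10

57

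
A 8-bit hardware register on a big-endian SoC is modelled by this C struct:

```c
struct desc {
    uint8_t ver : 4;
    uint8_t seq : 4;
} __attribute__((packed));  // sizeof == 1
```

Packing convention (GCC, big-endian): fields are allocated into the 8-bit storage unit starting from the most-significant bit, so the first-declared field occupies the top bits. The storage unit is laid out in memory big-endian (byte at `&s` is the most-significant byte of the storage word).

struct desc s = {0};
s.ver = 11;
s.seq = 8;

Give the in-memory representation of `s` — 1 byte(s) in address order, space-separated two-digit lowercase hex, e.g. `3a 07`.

ver (4b) val=11 bits=0xb at bit 4: 0xb0
seq (4b) val=8 bits=0x8 at bit 0: 0xb8
word = 0xb8 → big-endian bytes:
  [0]=0xb8

b8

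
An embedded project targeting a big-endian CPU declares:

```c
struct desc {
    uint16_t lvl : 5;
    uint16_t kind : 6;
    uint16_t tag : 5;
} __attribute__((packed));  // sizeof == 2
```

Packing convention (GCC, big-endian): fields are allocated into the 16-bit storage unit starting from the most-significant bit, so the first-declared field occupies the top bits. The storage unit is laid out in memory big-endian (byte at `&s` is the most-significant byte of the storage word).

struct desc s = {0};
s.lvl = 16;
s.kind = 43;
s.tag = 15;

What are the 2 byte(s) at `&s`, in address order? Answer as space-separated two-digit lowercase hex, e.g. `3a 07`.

85 6f

[11+:5] lvl=16 & 0x1f = 0x10; word=0x8000
[5+:6] kind=43 & 0x3f = 0x2b; word=0x8560
[0+:5] tag=15 & 0x1f = 0xf; word=0x856f
word = 0x856f → big-endian bytes:
  [0]=0x85  [1]=0x6f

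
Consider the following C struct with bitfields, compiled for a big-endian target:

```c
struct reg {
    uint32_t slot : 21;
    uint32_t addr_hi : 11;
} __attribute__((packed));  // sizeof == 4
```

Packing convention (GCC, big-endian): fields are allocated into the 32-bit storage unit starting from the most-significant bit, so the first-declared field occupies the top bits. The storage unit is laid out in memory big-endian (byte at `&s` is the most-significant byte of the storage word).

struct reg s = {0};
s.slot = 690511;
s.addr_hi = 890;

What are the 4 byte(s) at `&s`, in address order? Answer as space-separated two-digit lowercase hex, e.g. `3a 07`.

54 4a 7b 7a

slot:21 = 690511 → 0xa894f << 11 → word 0x544a7800
addr_hi:11 = 890 → 0x37a << 0 → word 0x544a7b7a
word = 0x544a7b7a → big-endian bytes:
  [0]=0x54  [1]=0x4a  [2]=0x7b  [3]=0x7a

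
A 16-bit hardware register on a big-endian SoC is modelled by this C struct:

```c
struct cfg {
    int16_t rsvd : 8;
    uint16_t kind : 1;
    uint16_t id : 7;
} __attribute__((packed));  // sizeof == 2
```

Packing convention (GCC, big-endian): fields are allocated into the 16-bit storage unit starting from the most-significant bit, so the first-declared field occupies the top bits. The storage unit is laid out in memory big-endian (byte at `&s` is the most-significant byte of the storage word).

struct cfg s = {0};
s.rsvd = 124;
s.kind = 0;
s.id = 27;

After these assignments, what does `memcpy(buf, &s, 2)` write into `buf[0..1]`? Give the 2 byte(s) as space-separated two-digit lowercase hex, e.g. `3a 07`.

7c 1b

[8+:8] rsvd=124 & 0xff = 0x7c; word=0x7c00
[7+:1] kind=0 & 0x1 = 0x0; word=0x7c00
[0+:7] id=27 & 0x7f = 0x1b; word=0x7c1b
word = 0x7c1b → big-endian bytes:
  [0]=0x7c  [1]=0x1b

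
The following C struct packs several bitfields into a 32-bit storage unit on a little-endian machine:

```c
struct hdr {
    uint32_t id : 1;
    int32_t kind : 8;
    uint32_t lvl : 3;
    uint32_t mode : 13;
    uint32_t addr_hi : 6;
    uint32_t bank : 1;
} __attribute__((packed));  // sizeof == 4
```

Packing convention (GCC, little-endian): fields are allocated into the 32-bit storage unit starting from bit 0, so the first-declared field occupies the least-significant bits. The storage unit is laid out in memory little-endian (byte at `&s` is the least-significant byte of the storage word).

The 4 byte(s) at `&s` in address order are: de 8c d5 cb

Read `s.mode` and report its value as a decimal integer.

[0]=0xde [1]=0x8c [2]=0xd5 [3]=0xcb (little-endian) → word 0xcbd58cde
id [0+:1] = (word>>0) & 0x1 = 0
kind [1+:8] = (word>>1) & 0xff = 111
lvl [9+:3] = (word>>9) & 0x7 = 6
mode [12+:13] = (word>>12) & 0x1fff = 7512  ←
addr_hi [25+:6] = (word>>25) & 0x3f = 37
bank [31+:1] = (word>>31) & 0x1 = 1

7512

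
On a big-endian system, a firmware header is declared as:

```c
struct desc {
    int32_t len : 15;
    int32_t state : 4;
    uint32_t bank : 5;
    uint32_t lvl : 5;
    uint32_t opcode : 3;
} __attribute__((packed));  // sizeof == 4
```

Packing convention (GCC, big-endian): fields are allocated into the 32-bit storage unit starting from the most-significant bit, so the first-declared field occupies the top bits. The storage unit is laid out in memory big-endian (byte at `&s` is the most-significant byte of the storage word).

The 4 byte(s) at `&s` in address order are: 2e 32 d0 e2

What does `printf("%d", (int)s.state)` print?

6

[0]=0x2e [1]=0x32 [2]=0xd0 [3]=0xe2 (big-endian) → word 0x2e32d0e2
len:15 @ bit 17 → (0x2e32d0e2>>17)&0x7fff = 0x1719
state:4 @ bit 13 → (0x2e32d0e2>>13)&0xf = 0x6  ←
bank:5 @ bit 8 → (0x2e32d0e2>>8)&0x1f = 0x10
lvl:5 @ bit 3 → (0x2e32d0e2>>3)&0x1f = 0x1c
opcode:3 @ bit 0 → (0x2e32d0e2>>0)&0x7 = 0x2
state signed 4b, MSB=0: value = 6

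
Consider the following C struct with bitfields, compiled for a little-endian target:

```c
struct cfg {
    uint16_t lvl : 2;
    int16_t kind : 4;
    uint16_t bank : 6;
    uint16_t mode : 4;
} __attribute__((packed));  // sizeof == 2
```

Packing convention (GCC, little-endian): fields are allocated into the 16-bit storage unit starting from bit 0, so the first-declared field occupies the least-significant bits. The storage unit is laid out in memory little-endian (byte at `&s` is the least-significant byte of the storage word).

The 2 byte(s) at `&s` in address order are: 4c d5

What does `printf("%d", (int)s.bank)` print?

21

[0]=0x4c [1]=0xd5 (little-endian) → word 0xd54c
lvl:2 @ bit 0 → (0xd54c>>0)&0x3 = 0x0
kind:4 @ bit 2 → (0xd54c>>2)&0xf = 0x3
bank:6 @ bit 6 → (0xd54c>>6)&0x3f = 0x15  ←
mode:4 @ bit 12 → (0xd54c>>12)&0xf = 0xd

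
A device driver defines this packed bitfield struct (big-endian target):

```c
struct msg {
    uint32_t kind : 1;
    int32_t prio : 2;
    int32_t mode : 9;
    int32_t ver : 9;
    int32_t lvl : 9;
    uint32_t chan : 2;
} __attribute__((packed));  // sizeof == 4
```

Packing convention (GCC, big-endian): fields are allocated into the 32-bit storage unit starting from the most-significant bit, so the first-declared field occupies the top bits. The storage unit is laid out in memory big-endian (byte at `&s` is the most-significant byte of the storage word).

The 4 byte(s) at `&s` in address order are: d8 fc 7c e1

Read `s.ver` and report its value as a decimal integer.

-113

[0]=0xd8 [1]=0xfc [2]=0x7c [3]=0xe1 (big-endian) → word 0xd8fc7ce1
kind [31+:1] = (word>>31) & 0x1 = 1
prio [29+:2] = (word>>29) & 0x3 = 2
mode [20+:9] = (word>>20) & 0x1ff = 399
ver [11+:9] = (word>>11) & 0x1ff = 399  ←
lvl [2+:9] = (word>>2) & 0x1ff = 312
chan [0+:2] = (word>>0) & 0x3 = 1
ver signed 9b, MSB=1: 399 - 512 = -113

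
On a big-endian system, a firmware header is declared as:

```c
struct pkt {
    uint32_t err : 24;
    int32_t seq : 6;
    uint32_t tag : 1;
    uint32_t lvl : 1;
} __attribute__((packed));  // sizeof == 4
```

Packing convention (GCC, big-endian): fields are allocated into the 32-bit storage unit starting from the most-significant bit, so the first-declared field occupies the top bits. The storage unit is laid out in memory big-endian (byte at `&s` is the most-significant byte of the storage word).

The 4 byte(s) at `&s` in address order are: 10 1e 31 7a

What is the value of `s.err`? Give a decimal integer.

[0]=0x10 [1]=0x1e [2]=0x31 [3]=0x7a (big-endian) → word 0x101e317a
err [8+:24] = (word>>8) & 0xffffff = 1056305  ←
seq [2+:6] = (word>>2) & 0x3f = 30
tag [1+:1] = (word>>1) & 0x1 = 1
lvl [0+:1] = (word>>0) & 0x1 = 0

1056305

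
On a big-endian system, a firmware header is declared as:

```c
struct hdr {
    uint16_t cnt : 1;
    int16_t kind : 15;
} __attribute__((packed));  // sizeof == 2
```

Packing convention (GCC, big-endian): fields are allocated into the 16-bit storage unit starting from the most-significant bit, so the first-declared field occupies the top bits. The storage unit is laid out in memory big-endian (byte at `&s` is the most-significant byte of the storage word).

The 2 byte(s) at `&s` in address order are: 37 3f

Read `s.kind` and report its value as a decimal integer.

14143

[0]=0x37 [1]=0x3f (big-endian) → word 0x373f
cnt [15+:1] = (word>>15) & 0x1 = 0
kind [0+:15] = (word>>0) & 0x7fff = 14143  ←
kind signed 15b, MSB=0: value = 14143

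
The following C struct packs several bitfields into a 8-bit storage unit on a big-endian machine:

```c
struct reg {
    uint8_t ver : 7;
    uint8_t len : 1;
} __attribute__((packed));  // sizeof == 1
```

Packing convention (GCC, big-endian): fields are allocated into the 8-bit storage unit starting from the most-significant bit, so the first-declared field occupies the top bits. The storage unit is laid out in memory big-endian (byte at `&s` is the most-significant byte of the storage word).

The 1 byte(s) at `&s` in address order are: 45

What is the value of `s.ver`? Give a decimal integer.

[0]=0x45 (big-endian) → word 0x45
ver [1+:7] = (word>>1) & 0x7f = 34  ←
len [0+:1] = (word>>0) & 0x1 = 1

34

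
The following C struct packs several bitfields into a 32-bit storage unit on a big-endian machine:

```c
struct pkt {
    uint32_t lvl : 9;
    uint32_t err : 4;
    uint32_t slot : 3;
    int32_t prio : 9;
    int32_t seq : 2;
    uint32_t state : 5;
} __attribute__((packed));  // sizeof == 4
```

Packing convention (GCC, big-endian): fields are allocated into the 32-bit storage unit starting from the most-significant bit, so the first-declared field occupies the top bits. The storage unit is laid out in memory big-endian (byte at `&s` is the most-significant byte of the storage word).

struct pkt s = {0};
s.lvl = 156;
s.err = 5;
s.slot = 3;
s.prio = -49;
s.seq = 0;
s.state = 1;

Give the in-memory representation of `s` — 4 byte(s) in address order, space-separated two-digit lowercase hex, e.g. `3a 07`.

4e 2b e7 81

lvl (9b) val=156 bits=0x9c at bit 23: 0x4e000000
err (4b) val=5 bits=0x5 at bit 19: 0x4e280000
slot (3b) val=3 bits=0x3 at bit 16: 0x4e2b0000
prio (9b) val=-49 bits=0x1cf at bit 7: 0x4e2be780
seq (2b) val=0 bits=0x0 at bit 5: 0x4e2be780
state (5b) val=1 bits=0x1 at bit 0: 0x4e2be781
word = 0x4e2be781 → big-endian bytes:
  [0]=0x4e  [1]=0x2b  [2]=0xe7  [3]=0x81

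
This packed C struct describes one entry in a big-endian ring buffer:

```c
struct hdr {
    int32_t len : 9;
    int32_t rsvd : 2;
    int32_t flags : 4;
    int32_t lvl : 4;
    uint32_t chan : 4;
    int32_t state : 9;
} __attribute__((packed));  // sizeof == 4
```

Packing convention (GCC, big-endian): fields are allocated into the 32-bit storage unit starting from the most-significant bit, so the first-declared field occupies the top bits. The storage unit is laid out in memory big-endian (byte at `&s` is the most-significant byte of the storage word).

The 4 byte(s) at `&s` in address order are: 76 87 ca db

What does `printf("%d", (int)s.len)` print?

237

[0]=0x76 [1]=0x87 [2]=0xca [3]=0xdb (big-endian) → word 0x7687cadb
len [23+:9] = (word>>23) & 0x1ff = 237  ←
rsvd [21+:2] = (word>>21) & 0x3 = 0
flags [17+:4] = (word>>17) & 0xf = 3
lvl [13+:4] = (word>>13) & 0xf = 14
chan [9+:4] = (word>>9) & 0xf = 5
state [0+:9] = (word>>0) & 0x1ff = 219
len signed 9b, MSB=0: value = 237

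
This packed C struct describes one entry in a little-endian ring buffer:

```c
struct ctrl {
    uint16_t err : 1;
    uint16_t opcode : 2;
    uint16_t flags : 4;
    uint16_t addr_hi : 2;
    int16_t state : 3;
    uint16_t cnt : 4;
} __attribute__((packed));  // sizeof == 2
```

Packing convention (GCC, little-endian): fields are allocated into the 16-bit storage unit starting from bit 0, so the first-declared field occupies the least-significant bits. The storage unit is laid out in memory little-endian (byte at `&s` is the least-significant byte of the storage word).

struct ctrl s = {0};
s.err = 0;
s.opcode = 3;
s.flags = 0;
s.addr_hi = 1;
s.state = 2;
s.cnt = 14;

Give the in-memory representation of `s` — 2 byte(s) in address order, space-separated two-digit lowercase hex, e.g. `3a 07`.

86 e4

err (1b) val=0 bits=0x0 at bit 0: 0x0000
opcode (2b) val=3 bits=0x3 at bit 1: 0x0006
flags (4b) val=0 bits=0x0 at bit 3: 0x0006
addr_hi (2b) val=1 bits=0x1 at bit 7: 0x0086
state (3b) val=2 bits=0x2 at bit 9: 0x0486
cnt (4b) val=14 bits=0xe at bit 12: 0xe486
word = 0xe486 → little-endian bytes:
  [0]=0x86  [1]=0xe4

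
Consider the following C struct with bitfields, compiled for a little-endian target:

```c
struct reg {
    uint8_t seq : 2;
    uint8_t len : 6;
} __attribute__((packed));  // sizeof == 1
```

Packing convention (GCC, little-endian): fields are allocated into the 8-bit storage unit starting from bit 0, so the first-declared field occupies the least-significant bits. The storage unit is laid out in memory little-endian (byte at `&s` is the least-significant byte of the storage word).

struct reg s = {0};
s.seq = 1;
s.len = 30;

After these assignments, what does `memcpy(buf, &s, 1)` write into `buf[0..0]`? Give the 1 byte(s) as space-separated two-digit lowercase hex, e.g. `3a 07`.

79

[0+:2] seq=1 & 0x3 = 0x1; word=0x01
[2+:6] len=30 & 0x3f = 0x1e; word=0x79
word = 0x79 → little-endian bytes:
  [0]=0x79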